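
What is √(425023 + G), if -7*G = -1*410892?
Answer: √23702371/7 ≈ 695.50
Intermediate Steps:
G = 410892/7 (G = -(-1)*410892/7 = -⅐*(-410892) = 410892/7 ≈ 58699.)
√(425023 + G) = √(425023 + 410892/7) = √(3386053/7) = √23702371/7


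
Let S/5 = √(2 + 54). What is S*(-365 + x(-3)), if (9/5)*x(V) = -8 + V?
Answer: -33400*√14/9 ≈ -13886.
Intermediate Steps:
x(V) = -40/9 + 5*V/9 (x(V) = 5*(-8 + V)/9 = -40/9 + 5*V/9)
S = 10*√14 (S = 5*√(2 + 54) = 5*√56 = 5*(2*√14) = 10*√14 ≈ 37.417)
S*(-365 + x(-3)) = (10*√14)*(-365 + (-40/9 + (5/9)*(-3))) = (10*√14)*(-365 + (-40/9 - 5/3)) = (10*√14)*(-365 - 55/9) = (10*√14)*(-3340/9) = -33400*√14/9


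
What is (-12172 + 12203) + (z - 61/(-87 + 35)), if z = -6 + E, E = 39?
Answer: 3389/52 ≈ 65.173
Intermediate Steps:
z = 33 (z = -6 + 39 = 33)
(-12172 + 12203) + (z - 61/(-87 + 35)) = (-12172 + 12203) + (33 - 61/(-87 + 35)) = 31 + (33 - 61/(-52)) = 31 + (33 - 1/52*(-61)) = 31 + (33 + 61/52) = 31 + 1777/52 = 3389/52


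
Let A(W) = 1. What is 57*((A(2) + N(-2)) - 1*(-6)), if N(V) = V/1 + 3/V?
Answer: 399/2 ≈ 199.50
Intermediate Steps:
N(V) = V + 3/V (N(V) = V*1 + 3/V = V + 3/V)
57*((A(2) + N(-2)) - 1*(-6)) = 57*((1 + (-2 + 3/(-2))) - 1*(-6)) = 57*((1 + (-2 + 3*(-1/2))) + 6) = 57*((1 + (-2 - 3/2)) + 6) = 57*((1 - 7/2) + 6) = 57*(-5/2 + 6) = 57*(7/2) = 399/2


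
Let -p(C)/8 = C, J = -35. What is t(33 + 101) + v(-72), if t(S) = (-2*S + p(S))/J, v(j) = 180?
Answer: 1528/7 ≈ 218.29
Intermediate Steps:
p(C) = -8*C
t(S) = 2*S/7 (t(S) = (-2*S - 8*S)/(-35) = -10*S*(-1/35) = 2*S/7)
t(33 + 101) + v(-72) = 2*(33 + 101)/7 + 180 = (2/7)*134 + 180 = 268/7 + 180 = 1528/7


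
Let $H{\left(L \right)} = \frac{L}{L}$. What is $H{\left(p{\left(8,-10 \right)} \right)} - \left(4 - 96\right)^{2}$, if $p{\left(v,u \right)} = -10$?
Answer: $-8463$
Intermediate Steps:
$H{\left(L \right)} = 1$
$H{\left(p{\left(8,-10 \right)} \right)} - \left(4 - 96\right)^{2} = 1 - \left(4 - 96\right)^{2} = 1 - \left(-92\right)^{2} = 1 - 8464 = -8463$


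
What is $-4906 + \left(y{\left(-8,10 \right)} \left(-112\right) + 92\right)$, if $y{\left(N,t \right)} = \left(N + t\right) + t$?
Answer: $-6158$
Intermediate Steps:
$y{\left(N,t \right)} = N + 2 t$
$-4906 + \left(y{\left(-8,10 \right)} \left(-112\right) + 92\right) = -4906 + \left(\left(-8 + 2 \cdot 10\right) \left(-112\right) + 92\right) = -4906 + \left(\left(-8 + 20\right) \left(-112\right) + 92\right) = -4906 + \left(12 \left(-112\right) + 92\right) = -4906 + \left(-1344 + 92\right) = -4906 - 1252 = -6158$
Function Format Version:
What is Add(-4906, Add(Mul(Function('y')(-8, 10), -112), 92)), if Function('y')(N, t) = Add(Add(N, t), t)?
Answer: -6158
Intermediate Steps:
Function('y')(N, t) = Add(N, Mul(2, t))
Add(-4906, Add(Mul(Function('y')(-8, 10), -112), 92)) = Add(-4906, Add(Mul(Add(-8, Mul(2, 10)), -112), 92)) = Add(-4906, Add(Mul(Add(-8, 20), -112), 92)) = Add(-4906, Add(Mul(12, -112), 92)) = Add(-4906, Add(-1344, 92)) = Add(-4906, -1252) = -6158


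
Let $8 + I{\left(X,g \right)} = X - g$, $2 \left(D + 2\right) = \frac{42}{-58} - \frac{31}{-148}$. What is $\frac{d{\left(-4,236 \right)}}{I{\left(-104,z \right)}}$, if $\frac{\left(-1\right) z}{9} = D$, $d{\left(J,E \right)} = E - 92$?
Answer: $- \frac{1236096}{1135801} \approx -1.0883$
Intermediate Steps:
$d{\left(J,E \right)} = -92 + E$ ($d{\left(J,E \right)} = E - 92 = -92 + E$)
$D = - \frac{19377}{8584}$ ($D = -2 + \frac{\frac{42}{-58} - \frac{31}{-148}}{2} = -2 + \frac{42 \left(- \frac{1}{58}\right) - - \frac{31}{148}}{2} = -2 + \frac{- \frac{21}{29} + \frac{31}{148}}{2} = -2 + \frac{1}{2} \left(- \frac{2209}{4292}\right) = -2 - \frac{2209}{8584} = - \frac{19377}{8584} \approx -2.2573$)
$z = \frac{174393}{8584}$ ($z = \left(-9\right) \left(- \frac{19377}{8584}\right) = \frac{174393}{8584} \approx 20.316$)
$I{\left(X,g \right)} = -8 + X - g$ ($I{\left(X,g \right)} = -8 + \left(X - g\right) = -8 + X - g$)
$\frac{d{\left(-4,236 \right)}}{I{\left(-104,z \right)}} = \frac{-92 + 236}{-8 - 104 - \frac{174393}{8584}} = \frac{144}{-8 - 104 - \frac{174393}{8584}} = \frac{144}{- \frac{1135801}{8584}} = 144 \left(- \frac{8584}{1135801}\right) = - \frac{1236096}{1135801}$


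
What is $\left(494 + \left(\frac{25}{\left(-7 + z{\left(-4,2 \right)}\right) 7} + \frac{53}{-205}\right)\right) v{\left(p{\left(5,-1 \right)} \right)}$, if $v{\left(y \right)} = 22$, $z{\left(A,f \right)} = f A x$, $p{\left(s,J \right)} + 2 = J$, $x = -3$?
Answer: $\frac{265098856}{24395} \approx 10867.0$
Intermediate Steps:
$p{\left(s,J \right)} = -2 + J$
$z{\left(A,f \right)} = - 3 A f$ ($z{\left(A,f \right)} = f A \left(-3\right) = A f \left(-3\right) = - 3 A f$)
$\left(494 + \left(\frac{25}{\left(-7 + z{\left(-4,2 \right)}\right) 7} + \frac{53}{-205}\right)\right) v{\left(p{\left(5,-1 \right)} \right)} = \left(494 + \left(\frac{25}{\left(-7 - \left(-12\right) 2\right) 7} + \frac{53}{-205}\right)\right) 22 = \left(494 + \left(\frac{25}{\left(-7 + 24\right) 7} + 53 \left(- \frac{1}{205}\right)\right)\right) 22 = \left(494 - \left(\frac{53}{205} - \frac{25}{17 \cdot 7}\right)\right) 22 = \left(494 - \left(\frac{53}{205} - \frac{25}{119}\right)\right) 22 = \left(494 + \left(25 \cdot \frac{1}{119} - \frac{53}{205}\right)\right) 22 = \left(494 + \left(\frac{25}{119} - \frac{53}{205}\right)\right) 22 = \left(494 - \frac{1182}{24395}\right) 22 = \frac{12049948}{24395} \cdot 22 = \frac{265098856}{24395}$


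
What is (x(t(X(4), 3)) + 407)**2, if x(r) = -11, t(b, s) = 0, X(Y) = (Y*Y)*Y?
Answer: 156816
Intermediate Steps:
X(Y) = Y**3 (X(Y) = Y**2*Y = Y**3)
(x(t(X(4), 3)) + 407)**2 = (-11 + 407)**2 = 396**2 = 156816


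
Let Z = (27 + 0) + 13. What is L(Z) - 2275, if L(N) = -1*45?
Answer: -2320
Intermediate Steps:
Z = 40 (Z = 27 + 13 = 40)
L(N) = -45
L(Z) - 2275 = -45 - 2275 = -2320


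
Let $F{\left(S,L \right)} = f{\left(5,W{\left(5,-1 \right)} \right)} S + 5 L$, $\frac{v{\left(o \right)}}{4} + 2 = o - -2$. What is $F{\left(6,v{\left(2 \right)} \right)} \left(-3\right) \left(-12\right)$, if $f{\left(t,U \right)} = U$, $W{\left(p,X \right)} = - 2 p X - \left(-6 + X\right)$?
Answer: $5112$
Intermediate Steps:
$v{\left(o \right)} = 4 o$ ($v{\left(o \right)} = -8 + 4 \left(o - -2\right) = -8 + 4 \left(o + 2\right) = -8 + 4 \left(2 + o\right) = -8 + \left(8 + 4 o\right) = 4 o$)
$W{\left(p,X \right)} = 6 - X - 2 X p$ ($W{\left(p,X \right)} = - 2 X p - \left(-6 + X\right) = 6 - X - 2 X p$)
$F{\left(S,L \right)} = 5 L + 17 S$ ($F{\left(S,L \right)} = \left(6 - -1 - \left(-2\right) 5\right) S + 5 L = \left(6 + 1 + 10\right) S + 5 L = 17 S + 5 L = 5 L + 17 S$)
$F{\left(6,v{\left(2 \right)} \right)} \left(-3\right) \left(-12\right) = \left(5 \cdot 4 \cdot 2 + 17 \cdot 6\right) \left(-3\right) \left(-12\right) = \left(5 \cdot 8 + 102\right) \left(-3\right) \left(-12\right) = \left(40 + 102\right) \left(-3\right) \left(-12\right) = 142 \left(-3\right) \left(-12\right) = \left(-426\right) \left(-12\right) = 5112$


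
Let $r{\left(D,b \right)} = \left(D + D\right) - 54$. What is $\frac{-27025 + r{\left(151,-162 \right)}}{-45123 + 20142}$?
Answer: $\frac{26777}{24981} \approx 1.0719$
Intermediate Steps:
$r{\left(D,b \right)} = -54 + 2 D$ ($r{\left(D,b \right)} = 2 D - 54 = -54 + 2 D$)
$\frac{-27025 + r{\left(151,-162 \right)}}{-45123 + 20142} = \frac{-27025 + \left(-54 + 2 \cdot 151\right)}{-45123 + 20142} = \frac{-27025 + \left(-54 + 302\right)}{-24981} = \left(-27025 + 248\right) \left(- \frac{1}{24981}\right) = \left(-26777\right) \left(- \frac{1}{24981}\right) = \frac{26777}{24981}$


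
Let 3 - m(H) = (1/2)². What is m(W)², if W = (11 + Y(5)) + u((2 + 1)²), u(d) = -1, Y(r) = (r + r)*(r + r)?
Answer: 121/16 ≈ 7.5625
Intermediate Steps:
Y(r) = 4*r² (Y(r) = (2*r)*(2*r) = 4*r²)
W = 110 (W = (11 + 4*5²) - 1 = (11 + 4*25) - 1 = (11 + 100) - 1 = 111 - 1 = 110)
m(H) = 11/4 (m(H) = 3 - (1/2)² = 3 - (1*(½))² = 3 - (½)² = 3 - 1*¼ = 3 - ¼ = 11/4)
m(W)² = (11/4)² = 121/16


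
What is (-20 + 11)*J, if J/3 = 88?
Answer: -2376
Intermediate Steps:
J = 264 (J = 3*88 = 264)
(-20 + 11)*J = (-20 + 11)*264 = -9*264 = -2376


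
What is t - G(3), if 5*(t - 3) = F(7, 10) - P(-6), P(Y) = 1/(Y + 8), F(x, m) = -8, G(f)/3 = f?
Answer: -77/10 ≈ -7.7000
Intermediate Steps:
G(f) = 3*f
P(Y) = 1/(8 + Y)
t = 13/10 (t = 3 + (-8 - 1/(8 - 6))/5 = 3 + (-8 - 1/2)/5 = 3 + (1/5)*(-17/2) = 3 - 17/10 = 13/10 ≈ 1.3000)
t - G(3) = 13/10 - 3*3 = 13/10 - 1*9 = 13/10 - 9 = -77/10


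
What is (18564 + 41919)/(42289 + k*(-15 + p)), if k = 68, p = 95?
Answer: 60483/47729 ≈ 1.2672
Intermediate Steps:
(18564 + 41919)/(42289 + k*(-15 + p)) = (18564 + 41919)/(42289 + 68*(-15 + 95)) = 60483/(42289 + 68*80) = 60483/(42289 + 5440) = 60483/47729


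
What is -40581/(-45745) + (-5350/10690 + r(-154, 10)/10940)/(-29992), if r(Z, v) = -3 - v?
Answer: 2846829014703897/3209032254006880 ≈ 0.88713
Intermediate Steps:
-40581/(-45745) + (-5350/10690 + r(-154, 10)/10940)/(-29992) = -40581/(-45745) + (-5350/10690 + (-3 - 1*10)/10940)/(-29992) = -40581*(-1/45745) + (-5350*1/10690 + (-3 - 10)*(1/10940))*(-1/29992) = 40581/45745 + (-535/1069 - 13*1/10940)*(-1/29992) = 40581/45745 + (-535/1069 - 13/10940)*(-1/29992) = 40581/45745 - 5866797/11694860*(-1/29992) = 40581/45745 + 5866797/350752241120 = 2846829014703897/3209032254006880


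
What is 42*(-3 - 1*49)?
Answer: -2184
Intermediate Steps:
42*(-3 - 1*49) = 42*(-3 - 49) = 42*(-52) = -2184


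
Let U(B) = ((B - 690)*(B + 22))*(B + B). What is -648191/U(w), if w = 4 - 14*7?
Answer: 648191/10612224 ≈ 0.061080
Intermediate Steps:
w = -94 (w = 4 - 98 = -94)
U(B) = 2*B*(-690 + B)*(22 + B) (U(B) = ((-690 + B)*(22 + B))*(2*B) = 2*B*(-690 + B)*(22 + B))
-648191/U(w) = -648191*(-1/(188*(-15180 + (-94)**2 - 668*(-94)))) = -648191*(-1/(188*(-15180 + 8836 + 62792))) = -648191/(2*(-94)*56448) = -648191/(-10612224) = -648191*(-1/10612224) = 648191/10612224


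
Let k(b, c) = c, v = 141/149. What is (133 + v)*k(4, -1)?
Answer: -19958/149 ≈ -133.95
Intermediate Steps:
v = 141/149 (v = 141*(1/149) = 141/149 ≈ 0.94631)
(133 + v)*k(4, -1) = (133 + 141/149)*(-1) = (19958/149)*(-1) = -19958/149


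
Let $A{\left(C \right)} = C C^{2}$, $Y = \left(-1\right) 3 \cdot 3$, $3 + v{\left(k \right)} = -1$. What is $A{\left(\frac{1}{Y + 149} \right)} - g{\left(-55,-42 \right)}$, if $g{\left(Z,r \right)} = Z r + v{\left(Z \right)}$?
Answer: $- \frac{6327663999}{2744000} \approx -2306.0$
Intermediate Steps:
$v{\left(k \right)} = -4$ ($v{\left(k \right)} = -3 - 1 = -4$)
$Y = -9$ ($Y = \left(-3\right) 3 = -9$)
$A{\left(C \right)} = C^{3}$
$g{\left(Z,r \right)} = -4 + Z r$ ($g{\left(Z,r \right)} = Z r - 4 = -4 + Z r$)
$A{\left(\frac{1}{Y + 149} \right)} - g{\left(-55,-42 \right)} = \left(\frac{1}{-9 + 149}\right)^{3} - \left(-4 - -2310\right) = \left(\frac{1}{140}\right)^{3} - \left(-4 + 2310\right) = \left(\frac{1}{140}\right)^{3} - 2306 = \frac{1}{2744000} - 2306 = - \frac{6327663999}{2744000}$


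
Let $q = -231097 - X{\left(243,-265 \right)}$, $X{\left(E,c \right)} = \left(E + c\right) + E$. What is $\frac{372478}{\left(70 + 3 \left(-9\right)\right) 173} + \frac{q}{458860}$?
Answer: $\frac{84597240239}{1706729770} \approx 49.567$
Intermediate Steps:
$X{\left(E,c \right)} = c + 2 E$
$q = -231318$ ($q = -231097 - \left(-265 + 2 \cdot 243\right) = -231097 - \left(-265 + 486\right) = -231097 - 221 = -231318$)
$\frac{372478}{\left(70 + 3 \left(-9\right)\right) 173} + \frac{q}{458860} = \frac{372478}{\left(70 + 3 \left(-9\right)\right) 173} - \frac{231318}{458860} = \frac{372478}{\left(70 - 27\right) 173} - \frac{115659}{229430} = \frac{372478}{43 \cdot 173} - \frac{115659}{229430} = \frac{372478}{7439} - \frac{115659}{229430} = \frac{84597240239}{1706729770}$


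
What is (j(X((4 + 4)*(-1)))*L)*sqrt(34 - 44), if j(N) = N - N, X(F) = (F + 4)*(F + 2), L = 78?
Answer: 0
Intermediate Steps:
X(F) = (2 + F)*(4 + F) (X(F) = (4 + F)*(2 + F) = (2 + F)*(4 + F))
j(N) = 0
(j(X((4 + 4)*(-1)))*L)*sqrt(34 - 44) = (0*78)*sqrt(34 - 44) = 0*sqrt(-10) = 0*(I*sqrt(10)) = 0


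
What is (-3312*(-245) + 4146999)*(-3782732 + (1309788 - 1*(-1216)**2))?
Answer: -19593767552400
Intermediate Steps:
(-3312*(-245) + 4146999)*(-3782732 + (1309788 - 1*(-1216)**2)) = (811440 + 4146999)*(-3782732 + (1309788 - 1*1478656)) = 4958439*(-3782732 + (1309788 - 1478656)) = 4958439*(-3782732 - 168868) = 4958439*(-3951600) = -19593767552400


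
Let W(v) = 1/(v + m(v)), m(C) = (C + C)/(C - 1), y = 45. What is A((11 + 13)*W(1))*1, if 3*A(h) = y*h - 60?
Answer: -20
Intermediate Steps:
m(C) = 2*C/(-1 + C) (m(C) = (2*C)/(-1 + C) = 2*C/(-1 + C))
W(v) = 1/(v + 2*v/(-1 + v))
A(h) = -20 + 15*h (A(h) = (45*h - 60)/3 = (-60 + 45*h)/3 = -20 + 15*h)
A((11 + 13)*W(1))*1 = (-20 + 15*((11 + 13)*((-1 + 1)/(1*(1 + 1)))))*1 = (-20 + 15*(24*(1*0/2)))*1 = (-20 + 15*(24*(1*(½)*0)))*1 = (-20 + 15*(24*0))*1 = (-20 + 15*0)*1 = (-20 + 0)*1 = -20*1 = -20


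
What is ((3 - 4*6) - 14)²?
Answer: 1225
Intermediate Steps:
((3 - 4*6) - 14)² = ((3 - 24) - 14)² = (-21 - 14)² = (-35)² = 1225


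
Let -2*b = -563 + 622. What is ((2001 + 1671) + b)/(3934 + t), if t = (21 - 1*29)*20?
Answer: 7285/7548 ≈ 0.96516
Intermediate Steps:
t = -160 (t = (21 - 29)*20 = -8*20 = -160)
b = -59/2 (b = -(-563 + 622)/2 = -½*59 = -59/2 ≈ -29.500)
((2001 + 1671) + b)/(3934 + t) = ((2001 + 1671) - 59/2)/(3934 - 160) = (3672 - 59/2)/3774 = (7285/2)*(1/3774) = 7285/7548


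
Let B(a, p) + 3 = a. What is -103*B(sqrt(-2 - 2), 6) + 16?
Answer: 325 - 206*I ≈ 325.0 - 206.0*I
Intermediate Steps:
B(a, p) = -3 + a
-103*B(sqrt(-2 - 2), 6) + 16 = -103*(-3 + sqrt(-2 - 2)) + 16 = -103*(-3 + sqrt(-4)) + 16 = -103*(-3 + 2*I) + 16 = (309 - 206*I) + 16 = 325 - 206*I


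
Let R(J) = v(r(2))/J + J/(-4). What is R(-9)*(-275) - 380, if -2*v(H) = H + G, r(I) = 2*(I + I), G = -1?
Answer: -39805/36 ≈ -1105.7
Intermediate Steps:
r(I) = 4*I (r(I) = 2*(2*I) = 4*I)
v(H) = 1/2 - H/2 (v(H) = -(H - 1)/2 = -(-1 + H)/2 = 1/2 - H/2)
R(J) = -7/(2*J) - J/4 (R(J) = (1/2 - 2*2)/J + J/(-4) = (1/2 - 1/2*8)/J + J*(-1/4) = (1/2 - 4)/J - J/4 = -7/(2*J) - J/4)
R(-9)*(-275) - 380 = ((1/4)*(-14 - 1*(-9)**2)/(-9))*(-275) - 380 = ((1/4)*(-1/9)*(-14 - 1*81))*(-275) - 380 = ((1/4)*(-1/9)*(-14 - 81))*(-275) - 380 = ((1/4)*(-1/9)*(-95))*(-275) - 380 = (95/36)*(-275) - 380 = -26125/36 - 380 = -39805/36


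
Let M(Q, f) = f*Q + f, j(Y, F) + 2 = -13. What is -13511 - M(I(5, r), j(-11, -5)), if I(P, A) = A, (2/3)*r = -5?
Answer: -27217/2 ≈ -13609.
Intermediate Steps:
r = -15/2 (r = (3/2)*(-5) = -15/2 ≈ -7.5000)
j(Y, F) = -15 (j(Y, F) = -2 - 13 = -15)
M(Q, f) = f + Q*f (M(Q, f) = Q*f + f = f + Q*f)
-13511 - M(I(5, r), j(-11, -5)) = -13511 - (-15)*(1 - 15/2) = -13511 - (-15)*(-13)/2 = -13511 - 1*195/2 = -13511 - 195/2 = -27217/2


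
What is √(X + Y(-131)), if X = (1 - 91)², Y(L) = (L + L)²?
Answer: 2*√19186 ≈ 277.03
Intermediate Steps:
Y(L) = 4*L² (Y(L) = (2*L)² = 4*L²)
X = 8100 (X = (-90)² = 8100)
√(X + Y(-131)) = √(8100 + 4*(-131)²) = √(8100 + 4*17161) = √(8100 + 68644) = √76744 = 2*√19186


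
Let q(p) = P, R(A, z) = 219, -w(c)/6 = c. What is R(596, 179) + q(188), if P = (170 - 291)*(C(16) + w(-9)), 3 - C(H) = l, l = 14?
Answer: -4984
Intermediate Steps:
w(c) = -6*c
C(H) = -11 (C(H) = 3 - 1*14 = 3 - 14 = -11)
P = -5203 (P = (170 - 291)*(-11 - 6*(-9)) = -121*(-11 + 54) = -121*43 = -5203)
q(p) = -5203
R(596, 179) + q(188) = 219 - 5203 = -4984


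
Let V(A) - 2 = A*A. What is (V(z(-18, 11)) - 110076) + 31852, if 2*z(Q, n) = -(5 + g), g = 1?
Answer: -78213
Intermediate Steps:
z(Q, n) = -3 (z(Q, n) = (-(5 + 1))/2 = (-1*6)/2 = (½)*(-6) = -3)
V(A) = 2 + A² (V(A) = 2 + A*A = 2 + A²)
(V(z(-18, 11)) - 110076) + 31852 = ((2 + (-3)²) - 110076) + 31852 = ((2 + 9) - 110076) + 31852 = (11 - 110076) + 31852 = -110065 + 31852 = -78213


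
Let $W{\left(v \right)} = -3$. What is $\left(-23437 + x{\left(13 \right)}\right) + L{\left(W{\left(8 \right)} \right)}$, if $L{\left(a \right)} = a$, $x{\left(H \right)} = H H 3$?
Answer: $-22933$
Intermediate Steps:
$x{\left(H \right)} = 3 H^{2}$ ($x{\left(H \right)} = H^{2} \cdot 3 = 3 H^{2}$)
$\left(-23437 + x{\left(13 \right)}\right) + L{\left(W{\left(8 \right)} \right)} = \left(-23437 + 3 \cdot 13^{2}\right) - 3 = \left(-23437 + 3 \cdot 169\right) - 3 = \left(-23437 + 507\right) - 3 = -22930 - 3 = -22933$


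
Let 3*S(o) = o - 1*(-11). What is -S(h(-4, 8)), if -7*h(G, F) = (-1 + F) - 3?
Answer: -73/21 ≈ -3.4762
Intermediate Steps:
h(G, F) = 4/7 - F/7 (h(G, F) = -((-1 + F) - 3)/7 = -(-4 + F)/7 = 4/7 - F/7)
S(o) = 11/3 + o/3 (S(o) = (o - 1*(-11))/3 = (o + 11)/3 = (11 + o)/3 = 11/3 + o/3)
-S(h(-4, 8)) = -(11/3 + (4/7 - ⅐*8)/3) = -(11/3 + (4/7 - 8/7)/3) = -(11/3 + (⅓)*(-4/7)) = -(11/3 - 4/21) = -1*73/21 = -73/21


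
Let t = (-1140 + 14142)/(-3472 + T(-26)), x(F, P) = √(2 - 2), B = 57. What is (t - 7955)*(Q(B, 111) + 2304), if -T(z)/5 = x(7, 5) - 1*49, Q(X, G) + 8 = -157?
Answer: -54937620393/3227 ≈ -1.7024e+7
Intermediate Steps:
x(F, P) = 0 (x(F, P) = √0 = 0)
Q(X, G) = -165 (Q(X, G) = -8 - 157 = -165)
T(z) = 245 (T(z) = -5*(0 - 1*49) = -5*(0 - 49) = -5*(-49) = 245)
t = -13002/3227 (t = (-1140 + 14142)/(-3472 + 245) = 13002/(-3227) = 13002*(-1/3227) = -13002/3227 ≈ -4.0291)
(t - 7955)*(Q(B, 111) + 2304) = (-13002/3227 - 7955)*(-165 + 2304) = -25683787/3227*2139 = -54937620393/3227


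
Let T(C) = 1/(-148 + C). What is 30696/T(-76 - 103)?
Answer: -10037592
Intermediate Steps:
30696/T(-76 - 103) = 30696/(1/(-148 + (-76 - 103))) = 30696/(1/(-148 - 179)) = 30696/(1/(-327)) = 30696/(-1/327) = 30696*(-327) = -10037592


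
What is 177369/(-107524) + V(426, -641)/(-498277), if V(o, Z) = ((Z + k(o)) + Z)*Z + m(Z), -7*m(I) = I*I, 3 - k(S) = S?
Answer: -1397067304387/375037153036 ≈ -3.7251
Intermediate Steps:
k(S) = 3 - S
m(I) = -I²/7 (m(I) = -I*I/7 = -I²/7)
V(o, Z) = -Z²/7 + Z*(3 - o + 2*Z) (V(o, Z) = ((Z + (3 - o)) + Z)*Z - Z²/7 = ((3 + Z - o) + Z)*Z - Z²/7 = (3 - o + 2*Z)*Z - Z²/7 = Z*(3 - o + 2*Z) - Z²/7 = -Z²/7 + Z*(3 - o + 2*Z))
177369/(-107524) + V(426, -641)/(-498277) = 177369/(-107524) + ((⅐)*(-641)*(21 - 7*426 + 13*(-641)))/(-498277) = 177369*(-1/107524) + ((⅐)*(-641)*(21 - 2982 - 8333))*(-1/498277) = -177369/107524 + ((⅐)*(-641)*(-11294))*(-1/498277) = -177369/107524 + (7239454/7)*(-1/498277) = -177369/107524 - 7239454/3487939 = -1397067304387/375037153036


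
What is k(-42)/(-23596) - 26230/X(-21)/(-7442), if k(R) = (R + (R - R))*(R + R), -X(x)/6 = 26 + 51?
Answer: -26124809/166245618 ≈ -0.15715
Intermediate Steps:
X(x) = -462 (X(x) = -6*(26 + 51) = -6*77 = -462)
k(R) = 2*R**2 (k(R) = (R + 0)*(2*R) = R*(2*R) = 2*R**2)
k(-42)/(-23596) - 26230/X(-21)/(-7442) = (2*(-42)**2)/(-23596) - 26230/(-462)/(-7442) = (2*1764)*(-1/23596) - 26230*(-1/462)*(-1/7442) = 3528*(-1/23596) + (13115/231)*(-1/7442) = -882/5899 - 215/28182 = -26124809/166245618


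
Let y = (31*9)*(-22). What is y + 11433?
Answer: 5295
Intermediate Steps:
y = -6138 (y = 279*(-22) = -6138)
y + 11433 = -6138 + 11433 = 5295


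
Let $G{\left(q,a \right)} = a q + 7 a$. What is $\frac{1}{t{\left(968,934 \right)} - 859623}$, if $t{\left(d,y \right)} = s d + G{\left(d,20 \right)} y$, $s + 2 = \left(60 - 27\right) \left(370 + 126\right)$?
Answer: $\frac{1}{33195665} \approx 3.0124 \cdot 10^{-8}$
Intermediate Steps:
$G{\left(q,a \right)} = 7 a + a q$
$s = 16366$ ($s = -2 + \left(60 - 27\right) \left(370 + 126\right) = -2 + 33 \cdot 496 = -2 + 16368 = 16366$)
$t{\left(d,y \right)} = 16366 d + y \left(140 + 20 d\right)$ ($t{\left(d,y \right)} = 16366 d + 20 \left(7 + d\right) y = 16366 d + \left(140 + 20 d\right) y = 16366 d + y \left(140 + 20 d\right)$)
$\frac{1}{t{\left(968,934 \right)} - 859623} = \frac{1}{\left(16366 \cdot 968 + 20 \cdot 934 \left(7 + 968\right)\right) - 859623} = \frac{1}{\left(15842288 + 20 \cdot 934 \cdot 975\right) - 859623} = \frac{1}{\left(15842288 + 18213000\right) - 859623} = \frac{1}{34055288 - 859623} = \frac{1}{33195665}$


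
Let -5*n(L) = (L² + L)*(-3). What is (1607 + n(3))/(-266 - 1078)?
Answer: -1153/960 ≈ -1.2010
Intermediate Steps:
n(L) = 3*L/5 + 3*L²/5 (n(L) = -(L² + L)*(-3)/5 = -(L + L²)*(-3)/5 = -(-3*L - 3*L²)/5 = 3*L/5 + 3*L²/5)
(1607 + n(3))/(-266 - 1078) = (1607 + (⅗)*3*(1 + 3))/(-266 - 1078) = (1607 + (⅗)*3*4)/(-1344) = (1607 + 36/5)*(-1/1344) = (8071/5)*(-1/1344) = -1153/960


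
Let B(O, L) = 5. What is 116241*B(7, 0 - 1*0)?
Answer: 581205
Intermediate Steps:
116241*B(7, 0 - 1*0) = 116241*5 = 581205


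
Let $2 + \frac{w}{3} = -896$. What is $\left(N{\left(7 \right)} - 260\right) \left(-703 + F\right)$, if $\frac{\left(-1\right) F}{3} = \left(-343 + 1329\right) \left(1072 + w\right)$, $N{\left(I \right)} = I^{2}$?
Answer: $-1012203503$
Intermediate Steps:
$w = -2694$ ($w = -6 + 3 \left(-896\right) = -6 - 2688 = -2694$)
$F = 4797876$ ($F = - 3 \left(-343 + 1329\right) \left(1072 - 2694\right) = - 3 \cdot 986 \left(-1622\right) = \left(-3\right) \left(-1599292\right) = 4797876$)
$\left(N{\left(7 \right)} - 260\right) \left(-703 + F\right) = \left(7^{2} - 260\right) \left(-703 + 4797876\right) = \left(49 - 260\right) 4797173 = \left(-211\right) 4797173 = -1012203503$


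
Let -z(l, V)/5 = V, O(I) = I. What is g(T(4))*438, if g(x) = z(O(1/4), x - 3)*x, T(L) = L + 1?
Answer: -21900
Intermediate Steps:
T(L) = 1 + L
z(l, V) = -5*V
g(x) = x*(15 - 5*x) (g(x) = (-5*(x - 3))*x = (-5*(-3 + x))*x = (15 - 5*x)*x = x*(15 - 5*x))
g(T(4))*438 = (5*(1 + 4)*(3 - (1 + 4)))*438 = (5*5*(3 - 1*5))*438 = (5*5*(3 - 5))*438 = (5*5*(-2))*438 = -50*438 = -21900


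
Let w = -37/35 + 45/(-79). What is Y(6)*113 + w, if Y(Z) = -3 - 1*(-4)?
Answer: 307947/2765 ≈ 111.37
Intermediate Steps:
Y(Z) = 1 (Y(Z) = -3 + 4 = 1)
w = -4498/2765 (w = -37*1/35 + 45*(-1/79) = -37/35 - 45/79 = -4498/2765 ≈ -1.6268)
Y(6)*113 + w = 1*113 - 4498/2765 = 113 - 4498/2765 = 307947/2765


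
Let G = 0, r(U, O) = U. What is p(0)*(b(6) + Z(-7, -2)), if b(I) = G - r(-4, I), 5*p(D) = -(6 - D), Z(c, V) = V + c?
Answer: 6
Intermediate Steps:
p(D) = -6/5 + D/5 (p(D) = (-(6 - D))/5 = (-6 + D)/5 = -6/5 + D/5)
b(I) = 4 (b(I) = 0 - 1*(-4) = 0 + 4 = 4)
p(0)*(b(6) + Z(-7, -2)) = (-6/5 + (⅕)*0)*(4 + (-2 - 7)) = (-6/5 + 0)*(4 - 9) = -6/5*(-5) = 6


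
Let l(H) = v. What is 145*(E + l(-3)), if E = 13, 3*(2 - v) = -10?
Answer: 7975/3 ≈ 2658.3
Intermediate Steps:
v = 16/3 (v = 2 - 1/3*(-10) = 2 + 10/3 = 16/3 ≈ 5.3333)
l(H) = 16/3
145*(E + l(-3)) = 145*(13 + 16/3) = 145*(55/3) = 7975/3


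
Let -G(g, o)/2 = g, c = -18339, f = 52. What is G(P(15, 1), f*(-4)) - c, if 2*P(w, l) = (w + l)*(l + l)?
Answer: 18307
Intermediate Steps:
P(w, l) = l*(l + w) (P(w, l) = ((w + l)*(l + l))/2 = ((l + w)*(2*l))/2 = (2*l*(l + w))/2 = l*(l + w))
G(g, o) = -2*g
G(P(15, 1), f*(-4)) - c = -2*(1 + 15) - 1*(-18339) = -2*16 + 18339 = -32 + 18339 = 18307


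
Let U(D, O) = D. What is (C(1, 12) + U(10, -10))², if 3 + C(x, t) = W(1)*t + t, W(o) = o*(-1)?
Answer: 49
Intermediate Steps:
W(o) = -o
C(x, t) = -3 (C(x, t) = -3 + ((-1*1)*t + t) = -3 + (-t + t) = -3 + 0 = -3)
(C(1, 12) + U(10, -10))² = (-3 + 10)² = 7² = 49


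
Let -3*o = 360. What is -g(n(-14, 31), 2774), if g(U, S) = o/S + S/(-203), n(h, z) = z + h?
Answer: 3859718/281561 ≈ 13.708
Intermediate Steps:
o = -120 (o = -1/3*360 = -120)
n(h, z) = h + z
g(U, S) = -120/S - S/203 (g(U, S) = -120/S + S/(-203) = -120/S + S*(-1/203) = -120/S - S/203)
-g(n(-14, 31), 2774) = -(-120/2774 - 1/203*2774) = -(-120*1/2774 - 2774/203) = -(-60/1387 - 2774/203) = -1*(-3859718/281561) = 3859718/281561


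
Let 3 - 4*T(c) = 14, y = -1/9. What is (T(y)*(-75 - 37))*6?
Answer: 1848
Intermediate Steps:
y = -1/9 (y = -1*1/9 = -1/9 ≈ -0.11111)
T(c) = -11/4 (T(c) = 3/4 - 1/4*14 = 3/4 - 7/2 = -11/4)
(T(y)*(-75 - 37))*6 = -11*(-75 - 37)/4*6 = -11/4*(-112)*6 = 308*6 = 1848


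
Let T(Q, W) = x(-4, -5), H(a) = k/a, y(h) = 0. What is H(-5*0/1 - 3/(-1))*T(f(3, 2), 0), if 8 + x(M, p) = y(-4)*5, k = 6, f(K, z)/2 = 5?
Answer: -16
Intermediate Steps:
f(K, z) = 10 (f(K, z) = 2*5 = 10)
x(M, p) = -8 (x(M, p) = -8 + 0*5 = -8 + 0 = -8)
H(a) = 6/a
T(Q, W) = -8
H(-5*0/1 - 3/(-1))*T(f(3, 2), 0) = (6/(-5*0/1 - 3/(-1)))*(-8) = (6/(0*1 - 3*(-1)))*(-8) = (6/(0 + 3))*(-8) = (6/3)*(-8) = (6*(⅓))*(-8) = 2*(-8) = -16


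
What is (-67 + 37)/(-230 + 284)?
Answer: -5/9 ≈ -0.55556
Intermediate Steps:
(-67 + 37)/(-230 + 284) = -30/54 = -30*1/54 = -5/9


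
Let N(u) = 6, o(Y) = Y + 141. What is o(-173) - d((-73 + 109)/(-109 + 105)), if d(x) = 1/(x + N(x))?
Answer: -95/3 ≈ -31.667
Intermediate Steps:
o(Y) = 141 + Y
d(x) = 1/(6 + x) (d(x) = 1/(x + 6) = 1/(6 + x))
o(-173) - d((-73 + 109)/(-109 + 105)) = (141 - 173) - 1/(6 + (-73 + 109)/(-109 + 105)) = -32 - 1/(6 + 36/(-4)) = -32 - 1/(6 + 36*(-¼)) = -32 - 1/(6 - 9) = -32 - 1/(-3) = -32 - 1*(-⅓) = -32 + ⅓ = -95/3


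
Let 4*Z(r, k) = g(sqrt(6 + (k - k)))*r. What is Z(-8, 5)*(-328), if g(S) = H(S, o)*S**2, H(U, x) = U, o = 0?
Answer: 3936*sqrt(6) ≈ 9641.2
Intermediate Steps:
g(S) = S**3 (g(S) = S*S**2 = S**3)
Z(r, k) = 3*r*sqrt(6)/2 (Z(r, k) = ((sqrt(6 + (k - k)))**3*r)/4 = ((sqrt(6 + 0))**3*r)/4 = ((sqrt(6))**3*r)/4 = ((6*sqrt(6))*r)/4 = (6*r*sqrt(6))/4 = 3*r*sqrt(6)/2)
Z(-8, 5)*(-328) = ((3/2)*(-8)*sqrt(6))*(-328) = -12*sqrt(6)*(-328) = 3936*sqrt(6)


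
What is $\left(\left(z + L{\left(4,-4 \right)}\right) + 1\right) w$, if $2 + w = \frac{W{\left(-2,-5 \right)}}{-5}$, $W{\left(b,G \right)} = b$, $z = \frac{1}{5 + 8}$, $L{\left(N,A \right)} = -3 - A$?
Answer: $- \frac{216}{65} \approx -3.3231$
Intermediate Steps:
$z = \frac{1}{13} \approx 0.076923$
$w = - \frac{8}{5}$ ($w = -2 - \frac{2}{-5} = -2 - - \frac{2}{5} = -2 + \frac{2}{5} = - \frac{8}{5} \approx -1.6$)
$\left(\left(z + L{\left(4,-4 \right)}\right) + 1\right) w = \left(\left(\frac{1}{13} - -1\right) + 1\right) \left(- \frac{8}{5}\right) = \left(\left(\frac{1}{13} + \left(-3 + 4\right)\right) + 1\right) \left(- \frac{8}{5}\right) = \left(\left(\frac{1}{13} + 1\right) + 1\right) \left(- \frac{8}{5}\right) = \left(\frac{14}{13} + 1\right) \left(- \frac{8}{5}\right) = \frac{27}{13} \left(- \frac{8}{5}\right) = - \frac{216}{65}$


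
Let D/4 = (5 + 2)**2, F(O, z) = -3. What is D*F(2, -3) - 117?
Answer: -705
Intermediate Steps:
D = 196 (D = 4*(5 + 2)**2 = 4*7**2 = 4*49 = 196)
D*F(2, -3) - 117 = 196*(-3) - 117 = -588 - 117 = -705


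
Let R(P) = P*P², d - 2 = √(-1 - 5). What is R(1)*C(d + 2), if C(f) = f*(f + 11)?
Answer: 54 + 19*I*√6 ≈ 54.0 + 46.54*I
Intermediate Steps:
d = 2 + I*√6 (d = 2 + √(-1 - 5) = 2 + √(-6) = 2 + I*√6 ≈ 2.0 + 2.4495*I)
R(P) = P³
C(f) = f*(11 + f)
R(1)*C(d + 2) = 1³*(((2 + I*√6) + 2)*(11 + ((2 + I*√6) + 2))) = 1*((4 + I*√6)*(11 + (4 + I*√6))) = 1*((4 + I*√6)*(15 + I*√6)) = (4 + I*√6)*(15 + I*√6)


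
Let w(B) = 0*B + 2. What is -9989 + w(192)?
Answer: -9987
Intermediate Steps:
w(B) = 2 (w(B) = 0 + 2 = 2)
-9989 + w(192) = -9989 + 2 = -9987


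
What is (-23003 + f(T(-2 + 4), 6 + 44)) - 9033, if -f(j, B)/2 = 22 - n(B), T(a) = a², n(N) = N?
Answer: -31980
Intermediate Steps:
f(j, B) = -44 + 2*B (f(j, B) = -2*(22 - B) = -44 + 2*B)
(-23003 + f(T(-2 + 4), 6 + 44)) - 9033 = (-23003 + (-44 + 2*(6 + 44))) - 9033 = (-23003 + (-44 + 2*50)) - 9033 = (-23003 + (-44 + 100)) - 9033 = (-23003 + 56) - 9033 = -22947 - 9033 = -31980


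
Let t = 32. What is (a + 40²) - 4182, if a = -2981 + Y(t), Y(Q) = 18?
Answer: -5545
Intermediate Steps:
a = -2963 (a = -2981 + 18 = -2963)
(a + 40²) - 4182 = (-2963 + 40²) - 4182 = (-2963 + 1600) - 4182 = -1363 - 4182 = -5545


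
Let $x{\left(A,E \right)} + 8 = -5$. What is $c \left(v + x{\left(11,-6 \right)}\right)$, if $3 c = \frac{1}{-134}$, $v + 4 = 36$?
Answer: $- \frac{19}{402} \approx -0.047264$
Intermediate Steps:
$v = 32$ ($v = -4 + 36 = 32$)
$x{\left(A,E \right)} = -13$ ($x{\left(A,E \right)} = -8 - 5 = -13$)
$c = - \frac{1}{402}$ ($c = \frac{1}{3 \left(-134\right)} = \frac{1}{3} \left(- \frac{1}{134}\right) = - \frac{1}{402} \approx -0.0024876$)
$c \left(v + x{\left(11,-6 \right)}\right) = - \frac{32 - 13}{402} = \left(- \frac{1}{402}\right) 19 = - \frac{19}{402}$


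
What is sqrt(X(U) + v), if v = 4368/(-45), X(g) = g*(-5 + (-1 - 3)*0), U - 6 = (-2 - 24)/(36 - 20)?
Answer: I*sqrt(428190)/60 ≈ 10.906*I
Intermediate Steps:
U = 35/8 (U = 6 + (-2 - 24)/(36 - 20) = 6 - 26/16 = 6 - 26*1/16 = 6 - 13/8 = 35/8 ≈ 4.3750)
X(g) = -5*g (X(g) = g*(-5 - 4*0) = g*(-5 + 0) = g*(-5) = -5*g)
v = -1456/15 (v = 4368*(-1/45) = -1456/15 ≈ -97.067)
sqrt(X(U) + v) = sqrt(-5*35/8 - 1456/15) = sqrt(-175/8 - 1456/15) = sqrt(-14273/120) = I*sqrt(428190)/60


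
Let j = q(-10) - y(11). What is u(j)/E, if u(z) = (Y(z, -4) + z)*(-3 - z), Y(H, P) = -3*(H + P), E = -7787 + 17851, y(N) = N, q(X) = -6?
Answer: 161/2516 ≈ 0.063990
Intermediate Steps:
E = 10064
j = -17 (j = -6 - 1*11 = -6 - 11 = -17)
Y(H, P) = -3*H - 3*P
u(z) = (-3 - z)*(12 - 2*z) (u(z) = ((-3*z - 3*(-4)) + z)*(-3 - z) = ((-3*z + 12) + z)*(-3 - z) = ((12 - 3*z) + z)*(-3 - z) = (12 - 2*z)*(-3 - z) = (-3 - z)*(12 - 2*z))
u(j)/E = (-36 - 6*(-17) + 2*(-17)²)/10064 = (-36 + 102 + 2*289)*(1/10064) = (-36 + 102 + 578)*(1/10064) = 644*(1/10064) = 161/2516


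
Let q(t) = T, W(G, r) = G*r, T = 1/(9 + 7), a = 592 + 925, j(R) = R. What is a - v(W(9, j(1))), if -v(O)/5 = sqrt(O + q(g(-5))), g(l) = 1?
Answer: 1517 + 5*sqrt(145)/4 ≈ 1532.1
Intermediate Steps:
a = 1517
T = 1/16 ≈ 0.062500
q(t) = 1/16
v(O) = -5*sqrt(1/16 + O) (v(O) = -5*sqrt(O + 1/16) = -5*sqrt(1/16 + O))
a - v(W(9, j(1))) = 1517 - (-5)*sqrt(1 + 16*(9*1))/4 = 1517 - (-5)*sqrt(1 + 16*9)/4 = 1517 - (-5)*sqrt(1 + 144)/4 = 1517 - (-5)*sqrt(145)/4 = 1517 + 5*sqrt(145)/4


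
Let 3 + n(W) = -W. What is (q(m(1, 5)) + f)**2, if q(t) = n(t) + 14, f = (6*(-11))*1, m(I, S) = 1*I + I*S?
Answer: 3721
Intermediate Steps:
m(I, S) = I + I*S
f = -66 (f = -66*1 = -66)
n(W) = -3 - W
q(t) = 11 - t (q(t) = (-3 - t) + 14 = 11 - t)
(q(m(1, 5)) + f)**2 = ((11 - (1 + 5)) - 66)**2 = ((11 - 6) - 66)**2 = (5 - 66)**2 = (-61)**2 = 3721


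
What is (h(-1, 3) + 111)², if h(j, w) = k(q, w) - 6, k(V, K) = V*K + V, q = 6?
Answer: 16641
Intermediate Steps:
k(V, K) = V + K*V (k(V, K) = K*V + V = V + K*V)
h(j, w) = 6*w (h(j, w) = 6*(1 + w) - 6 = (6 + 6*w) - 6 = 6*w)
(h(-1, 3) + 111)² = (6*3 + 111)² = (18 + 111)² = 129² = 16641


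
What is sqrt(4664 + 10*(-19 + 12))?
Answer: sqrt(4594) ≈ 67.779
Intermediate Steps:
sqrt(4664 + 10*(-19 + 12)) = sqrt(4664 + 10*(-7)) = sqrt(4664 - 70) = sqrt(4594)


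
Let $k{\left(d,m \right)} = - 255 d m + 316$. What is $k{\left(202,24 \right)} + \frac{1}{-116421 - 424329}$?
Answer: $- \frac{668325903001}{540750} \approx -1.2359 \cdot 10^{6}$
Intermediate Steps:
$k{\left(d,m \right)} = 316 - 255 d m$ ($k{\left(d,m \right)} = - 255 d m + 316 = 316 - 255 d m$)
$k{\left(202,24 \right)} + \frac{1}{-116421 - 424329} = \left(316 - 51510 \cdot 24\right) + \frac{1}{-116421 - 424329} = \left(316 - 1236240\right) + \frac{1}{-540750} = -1235924 - \frac{1}{540750} = - \frac{668325903001}{540750}$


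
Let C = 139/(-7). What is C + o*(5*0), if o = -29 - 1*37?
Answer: -139/7 ≈ -19.857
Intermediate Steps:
o = -66 (o = -29 - 37 = -66)
C = -139/7 (C = 139*(-⅐) = -139/7 ≈ -19.857)
C + o*(5*0) = -139/7 - 330*0 = -139/7 - 66*0 = -139/7 + 0 = -139/7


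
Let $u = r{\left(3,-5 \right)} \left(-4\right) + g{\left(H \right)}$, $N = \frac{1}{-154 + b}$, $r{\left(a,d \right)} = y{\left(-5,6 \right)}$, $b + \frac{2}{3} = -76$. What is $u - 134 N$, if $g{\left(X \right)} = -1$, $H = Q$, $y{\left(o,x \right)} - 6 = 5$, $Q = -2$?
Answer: $- \frac{15369}{346} \approx -44.419$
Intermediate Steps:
$b = - \frac{230}{3}$ ($b = - \frac{2}{3} - 76 = - \frac{230}{3} \approx -76.667$)
$y{\left(o,x \right)} = 11$ ($y{\left(o,x \right)} = 6 + 5 = 11$)
$r{\left(a,d \right)} = 11$
$H = -2$
$N = - \frac{3}{692}$ ($N = \frac{1}{-154 - \frac{230}{3}} = \frac{1}{- \frac{692}{3}} = - \frac{3}{692} \approx -0.0043353$)
$u = -45$ ($u = 11 \left(-4\right) - 1 = -44 - 1 = -45$)
$u - 134 N = -45 - - \frac{201}{346} = -45 + \frac{201}{346} = - \frac{15369}{346}$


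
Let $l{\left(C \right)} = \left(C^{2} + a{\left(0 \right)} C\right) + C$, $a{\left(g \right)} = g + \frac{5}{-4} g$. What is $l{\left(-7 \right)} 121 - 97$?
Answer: $4985$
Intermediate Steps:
$a{\left(g \right)} = - \frac{g}{4}$ ($a{\left(g \right)} = g + 5 \left(- \frac{1}{4}\right) g = g - \frac{5 g}{4} = - \frac{g}{4}$)
$l{\left(C \right)} = C + C^{2}$ ($l{\left(C \right)} = \left(C^{2} + \left(- \frac{1}{4}\right) 0 C\right) + C = \left(C^{2} + 0 C\right) + C = \left(C^{2} + 0\right) + C = C^{2} + C = C + C^{2}$)
$l{\left(-7 \right)} 121 - 97 = - 7 \left(1 - 7\right) 121 - 97 = \left(-7\right) \left(-6\right) 121 - 97 = 42 \cdot 121 - 97 = 5082 - 97 = 4985$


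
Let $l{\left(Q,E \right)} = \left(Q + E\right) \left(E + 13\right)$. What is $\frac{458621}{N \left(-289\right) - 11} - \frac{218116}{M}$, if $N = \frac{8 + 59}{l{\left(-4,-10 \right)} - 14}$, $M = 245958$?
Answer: $\frac{1052132533126}{768495771} \approx 1369.1$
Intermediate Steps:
$l{\left(Q,E \right)} = \left(13 + E\right) \left(E + Q\right)$ ($l{\left(Q,E \right)} = \left(E + Q\right) \left(13 + E\right) = \left(13 + E\right) \left(E + Q\right)$)
$N = - \frac{67}{56}$ ($N = \frac{8 + 59}{\left(\left(-10\right)^{2} + 13 \left(-10\right) + 13 \left(-4\right) - -40\right) - 14} = \frac{67}{\left(100 - 130 - 52 + 40\right) - 14} = \frac{67}{-42 - 14} = \frac{67}{-56} = 67 \left(- \frac{1}{56}\right) = - \frac{67}{56} \approx -1.1964$)
$\frac{458621}{N \left(-289\right) - 11} - \frac{218116}{M} = \frac{458621}{\left(- \frac{67}{56}\right) \left(-289\right) - 11} - \frac{218116}{245958} = \frac{458621}{\frac{19363}{56} - 11} - \frac{109058}{122979} = \frac{458621}{\frac{18747}{56}} - \frac{109058}{122979} = 458621 \cdot \frac{56}{18747} - \frac{109058}{122979} = \frac{25682776}{18747} - \frac{109058}{122979} = \frac{1052132533126}{768495771}$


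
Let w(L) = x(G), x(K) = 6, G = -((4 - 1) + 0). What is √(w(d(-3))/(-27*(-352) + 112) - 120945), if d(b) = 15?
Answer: I*√698967275514/2404 ≈ 347.77*I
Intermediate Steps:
G = -3 (G = -(3 + 0) = -1*3 = -3)
w(L) = 6
√(w(d(-3))/(-27*(-352) + 112) - 120945) = √(6/(-27*(-352) + 112) - 120945) = √(6/(9504 + 112) - 120945) = √(6/9616 - 120945) = √(6*(1/9616) - 120945) = √(3/4808 - 120945) = √(-581503557/4808) = I*√698967275514/2404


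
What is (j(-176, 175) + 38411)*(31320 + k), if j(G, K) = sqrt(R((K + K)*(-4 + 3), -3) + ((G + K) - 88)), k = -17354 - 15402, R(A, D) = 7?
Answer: -55158196 - 1436*I*sqrt(82) ≈ -5.5158e+7 - 13004.0*I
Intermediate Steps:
k = -32756
j(G, K) = sqrt(-81 + G + K) (j(G, K) = sqrt(7 + ((G + K) - 88)) = sqrt(7 + (-88 + G + K)) = sqrt(-81 + G + K))
(j(-176, 175) + 38411)*(31320 + k) = (sqrt(-81 - 176 + 175) + 38411)*(31320 - 32756) = (sqrt(-82) + 38411)*(-1436) = (I*sqrt(82) + 38411)*(-1436) = (38411 + I*sqrt(82))*(-1436) = -55158196 - 1436*I*sqrt(82)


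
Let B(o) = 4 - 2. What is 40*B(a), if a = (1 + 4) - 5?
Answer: 80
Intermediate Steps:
a = 0 (a = 5 - 5 = 0)
B(o) = 2
40*B(a) = 40*2 = 80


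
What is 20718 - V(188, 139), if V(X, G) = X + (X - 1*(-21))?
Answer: 20321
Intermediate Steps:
V(X, G) = 21 + 2*X (V(X, G) = X + (X + 21) = X + (21 + X) = 21 + 2*X)
20718 - V(188, 139) = 20718 - (21 + 2*188) = 20718 - (21 + 376) = 20718 - 1*397 = 20718 - 397 = 20321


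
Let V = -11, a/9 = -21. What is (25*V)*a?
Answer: 51975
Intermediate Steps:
a = -189 (a = 9*(-21) = -189)
(25*V)*a = (25*(-11))*(-189) = -275*(-189) = 51975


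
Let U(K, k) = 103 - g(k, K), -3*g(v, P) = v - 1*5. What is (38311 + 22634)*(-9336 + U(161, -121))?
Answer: -565264875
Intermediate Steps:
g(v, P) = 5/3 - v/3 (g(v, P) = -(v - 1*5)/3 = -(v - 5)/3 = -(-5 + v)/3 = 5/3 - v/3)
U(K, k) = 304/3 + k/3 (U(K, k) = 103 - (5/3 - k/3) = 103 + (-5/3 + k/3) = 304/3 + k/3)
(38311 + 22634)*(-9336 + U(161, -121)) = (38311 + 22634)*(-9336 + (304/3 + (⅓)*(-121))) = 60945*(-9336 + (304/3 - 121/3)) = 60945*(-9336 + 61) = 60945*(-9275) = -565264875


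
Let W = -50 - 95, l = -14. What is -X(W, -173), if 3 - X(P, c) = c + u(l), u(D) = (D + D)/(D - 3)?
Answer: -2964/17 ≈ -174.35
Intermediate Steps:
W = -145
u(D) = 2*D/(-3 + D) (u(D) = (2*D)/(-3 + D) = 2*D/(-3 + D))
X(P, c) = 23/17 - c (X(P, c) = 3 - (c + 2*(-14)/(-3 - 14)) = 3 - (c + 2*(-14)/(-17)) = 3 - (c + 2*(-14)*(-1/17)) = 3 - (c + 28/17) = 3 - (28/17 + c) = 3 + (-28/17 - c) = 23/17 - c)
-X(W, -173) = -(23/17 - 1*(-173)) = -(23/17 + 173) = -1*2964/17 = -2964/17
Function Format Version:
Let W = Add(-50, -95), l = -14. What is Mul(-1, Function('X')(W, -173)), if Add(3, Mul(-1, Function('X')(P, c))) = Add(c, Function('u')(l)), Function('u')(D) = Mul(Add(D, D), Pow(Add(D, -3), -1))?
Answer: Rational(-2964, 17) ≈ -174.35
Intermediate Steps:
W = -145
Function('u')(D) = Mul(2, D, Pow(Add(-3, D), -1)) (Function('u')(D) = Mul(Mul(2, D), Pow(Add(-3, D), -1)) = Mul(2, D, Pow(Add(-3, D), -1)))
Function('X')(P, c) = Add(Rational(23, 17), Mul(-1, c)) (Function('X')(P, c) = Add(3, Mul(-1, Add(c, Mul(2, -14, Pow(Add(-3, -14), -1))))) = Add(3, Mul(-1, Add(c, Mul(2, -14, Pow(-17, -1))))) = Add(3, Mul(-1, Add(c, Mul(2, -14, Rational(-1, 17))))) = Add(3, Mul(-1, Add(c, Rational(28, 17)))) = Add(3, Mul(-1, Add(Rational(28, 17), c))) = Add(3, Add(Rational(-28, 17), Mul(-1, c))) = Add(Rational(23, 17), Mul(-1, c)))
Mul(-1, Function('X')(W, -173)) = Mul(-1, Add(Rational(23, 17), Mul(-1, -173))) = Mul(-1, Add(Rational(23, 17), 173)) = Mul(-1, Rational(2964, 17)) = Rational(-2964, 17)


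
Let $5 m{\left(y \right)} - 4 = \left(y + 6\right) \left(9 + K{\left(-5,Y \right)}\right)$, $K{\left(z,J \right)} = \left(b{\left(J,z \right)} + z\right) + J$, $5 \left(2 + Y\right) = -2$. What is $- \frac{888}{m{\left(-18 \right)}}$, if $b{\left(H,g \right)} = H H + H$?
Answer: $\frac{27750}{347} \approx 79.971$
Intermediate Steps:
$b{\left(H,g \right)} = H + H^{2}$ ($b{\left(H,g \right)} = H^{2} + H = H + H^{2}$)
$Y = - \frac{12}{5}$ ($Y = -2 + \frac{1}{5} \left(-2\right) = -2 - \frac{2}{5} = - \frac{12}{5} \approx -2.4$)
$K{\left(z,J \right)} = J + z + J \left(1 + J\right)$ ($K{\left(z,J \right)} = \left(J \left(1 + J\right) + z\right) + J = \left(z + J \left(1 + J\right)\right) + J = J + z + J \left(1 + J\right)$)
$m{\left(y \right)} = \frac{844}{125} + \frac{124 y}{125}$ ($m{\left(y \right)} = \frac{4}{5} + \frac{\left(y + 6\right) \left(9 - \left(\frac{37}{5} + \frac{12 \left(1 - \frac{12}{5}\right)}{5}\right)\right)}{5} = \frac{4}{5} + \frac{\left(6 + y\right) \left(9 - \frac{101}{25}\right)}{5} = \frac{4}{5} + \frac{\left(6 + y\right) \frac{124}{25}}{5} = \frac{4}{5} + \frac{\frac{744}{25} + \frac{124 y}{25}}{5} = \frac{4}{5} + \left(\frac{744}{125} + \frac{124 y}{125}\right) = \frac{844}{125} + \frac{124 y}{125}$)
$- \frac{888}{m{\left(-18 \right)}} = - \frac{888}{\frac{844}{125} + \frac{124}{125} \left(-18\right)} = - \frac{888}{\frac{844}{125} - \frac{2232}{125}} = - \frac{888}{- \frac{1388}{125}} = \left(-888\right) \left(- \frac{125}{1388}\right) = \frac{27750}{347}$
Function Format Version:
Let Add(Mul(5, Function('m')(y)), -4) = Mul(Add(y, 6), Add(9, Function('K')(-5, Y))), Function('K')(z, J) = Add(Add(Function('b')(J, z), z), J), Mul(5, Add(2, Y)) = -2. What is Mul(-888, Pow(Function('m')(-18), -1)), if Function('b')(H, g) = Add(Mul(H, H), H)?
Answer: Rational(27750, 347) ≈ 79.971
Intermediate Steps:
Function('b')(H, g) = Add(H, Pow(H, 2)) (Function('b')(H, g) = Add(Pow(H, 2), H) = Add(H, Pow(H, 2)))
Y = Rational(-12, 5) (Y = Add(-2, Mul(Rational(1, 5), -2)) = Add(-2, Rational(-2, 5)) = Rational(-12, 5) ≈ -2.4000)
Function('K')(z, J) = Add(J, z, Mul(J, Add(1, J))) (Function('K')(z, J) = Add(Add(Mul(J, Add(1, J)), z), J) = Add(Add(z, Mul(J, Add(1, J))), J) = Add(J, z, Mul(J, Add(1, J))))
Function('m')(y) = Add(Rational(844, 125), Mul(Rational(124, 125), y)) (Function('m')(y) = Add(Rational(4, 5), Mul(Rational(1, 5), Mul(Add(y, 6), Add(9, Add(Rational(-12, 5), -5, Mul(Rational(-12, 5), Add(1, Rational(-12, 5)))))))) = Add(Rational(4, 5), Mul(Rational(1, 5), Mul(Add(6, y), Add(9, Add(Rational(-12, 5), -5, Mul(Rational(-12, 5), Rational(-7, 5))))))) = Add(Rational(4, 5), Mul(Rational(1, 5), Mul(Add(6, y), Add(9, Add(Rational(-12, 5), -5, Rational(84, 25)))))) = Add(Rational(4, 5), Mul(Rational(1, 5), Mul(Add(6, y), Add(9, Rational(-101, 25))))) = Add(Rational(4, 5), Mul(Rational(1, 5), Mul(Add(6, y), Rational(124, 25)))) = Add(Rational(4, 5), Mul(Rational(1, 5), Add(Rational(744, 25), Mul(Rational(124, 25), y)))) = Add(Rational(4, 5), Add(Rational(744, 125), Mul(Rational(124, 125), y))) = Add(Rational(844, 125), Mul(Rational(124, 125), y)))
Mul(-888, Pow(Function('m')(-18), -1)) = Mul(-888, Pow(Add(Rational(844, 125), Mul(Rational(124, 125), -18)), -1)) = Mul(-888, Pow(Add(Rational(844, 125), Rational(-2232, 125)), -1)) = Mul(-888, Pow(Rational(-1388, 125), -1)) = Mul(-888, Rational(-125, 1388)) = Rational(27750, 347)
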